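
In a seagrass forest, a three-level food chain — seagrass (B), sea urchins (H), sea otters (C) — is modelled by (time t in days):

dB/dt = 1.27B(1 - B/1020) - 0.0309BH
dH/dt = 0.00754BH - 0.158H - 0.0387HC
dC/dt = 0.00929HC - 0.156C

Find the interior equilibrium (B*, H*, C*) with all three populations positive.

From dC/dt = 0: 0.00929H* = 0.156, so H* = 16.8.
From dB/dt = 0: 1.27(1 - B*/1020) = 0.0309·16.8, giving B* = 1020·(1 - 0.409) = 603.
From dH/dt = 0: 0.00754·603 - 0.158 = 0.0387C*, so C* = 4.39/0.0387 = 113.

B* ≈ 603, H* ≈ 16.8, C* ≈ 113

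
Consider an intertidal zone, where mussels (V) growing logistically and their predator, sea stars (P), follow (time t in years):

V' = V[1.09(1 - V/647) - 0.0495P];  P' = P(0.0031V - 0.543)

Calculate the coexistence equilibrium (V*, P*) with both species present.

V* ≈ 175, P* ≈ 16.1

From dP/dt = 0 with P > 0: 0.0031V* = 0.543, so V* = 175.
Substitute into dV/dt = 0: 1.09(1 - 175/647) = 0.0495P*.
The bracket is 0.729, giving P* = 0.795/0.0495 = 16.1.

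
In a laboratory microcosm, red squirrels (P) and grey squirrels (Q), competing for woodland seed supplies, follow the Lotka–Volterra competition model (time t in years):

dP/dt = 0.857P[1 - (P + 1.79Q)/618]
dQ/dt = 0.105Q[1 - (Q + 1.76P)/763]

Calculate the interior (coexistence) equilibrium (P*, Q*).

Setting both brackets to zero gives the nullclines P + 1.79Q = 618 and 1.76P + Q = 763.
Substituting Q = 763 - 1.76P into the first: P(1 - 1.79·1.76) = 618 - 1.79·763.
So P* = -748/-2.15 = 348, and then Q* = 763 - 1.76·348 = 151.

P* ≈ 348, Q* ≈ 151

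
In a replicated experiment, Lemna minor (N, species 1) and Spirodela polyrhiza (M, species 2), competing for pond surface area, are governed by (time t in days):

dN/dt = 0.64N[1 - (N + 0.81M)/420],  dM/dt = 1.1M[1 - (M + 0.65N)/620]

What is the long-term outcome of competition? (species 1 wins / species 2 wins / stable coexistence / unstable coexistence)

Compare the nullcline intercepts: K1/α12 = 420/0.81 = 519 < K2 = 620; K2/α21 = 620/0.65 = 954 > K1 = 420.
Since the inequalities point opposite ways, species 2 can invade but species 1 cannot.

species 2 excludes species 1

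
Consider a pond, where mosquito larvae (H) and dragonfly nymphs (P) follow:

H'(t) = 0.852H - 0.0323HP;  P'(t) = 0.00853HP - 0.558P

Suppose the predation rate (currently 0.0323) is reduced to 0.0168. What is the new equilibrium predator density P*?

At the interior fixed point, setting dH/dt = 0 with H > 0 fixes P* = (prey growth rate)/(HP coefficient) — independent of the other coefficients.
With the change, P* = 0.852/0.0168 = 50.7; it rises from 26.4.

P* ≈ 50.7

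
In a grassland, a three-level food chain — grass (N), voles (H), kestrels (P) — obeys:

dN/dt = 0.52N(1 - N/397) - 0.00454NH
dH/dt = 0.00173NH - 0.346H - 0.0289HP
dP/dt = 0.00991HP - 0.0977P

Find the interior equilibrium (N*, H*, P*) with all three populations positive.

From dP/dt = 0: 0.00991H* = 0.0977, so H* = 9.86.
From dN/dt = 0: 0.52(1 - N*/397) = 0.00454·9.86, giving N* = 397·(1 - 0.0861) = 363.
From dH/dt = 0: 0.00173·363 - 0.346 = 0.0289P*, so P* = 0.282/0.0289 = 9.75.

N* ≈ 363, H* ≈ 9.86, P* ≈ 9.75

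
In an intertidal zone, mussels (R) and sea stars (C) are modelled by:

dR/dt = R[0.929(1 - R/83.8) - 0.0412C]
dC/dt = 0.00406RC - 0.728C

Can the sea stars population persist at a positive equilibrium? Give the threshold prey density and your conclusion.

Threshold R = 179; K < 179, so no, the predator goes extinct.

The predator equation gives dC/dt > 0 only when R > 0.728/0.00406 = 179.
Without the predator, R → K = 83.8. Since 83.8 < 179, the predator cannot invade.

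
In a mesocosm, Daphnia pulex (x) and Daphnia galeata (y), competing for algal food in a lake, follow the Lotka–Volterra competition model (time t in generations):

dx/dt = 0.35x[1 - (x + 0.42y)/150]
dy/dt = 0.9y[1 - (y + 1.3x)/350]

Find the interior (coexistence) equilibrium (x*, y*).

Setting both brackets to zero gives the nullclines x + 0.42y = 150 and 1.3x + y = 350.
Substituting y = 350 - 1.3x into the first: x(1 - 0.42·1.3) = 150 - 0.42·350.
So x* = 3/0.454 = 6.61, and then y* = 350 - 1.3·6.61 = 341.

x* ≈ 6.61, y* ≈ 341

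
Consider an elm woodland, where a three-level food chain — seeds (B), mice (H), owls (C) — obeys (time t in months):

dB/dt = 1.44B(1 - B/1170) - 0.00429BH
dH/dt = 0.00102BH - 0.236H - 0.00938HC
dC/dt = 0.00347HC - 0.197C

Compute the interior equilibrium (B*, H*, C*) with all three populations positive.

B* ≈ 972, H* ≈ 56.8, C* ≈ 80.5

From dC/dt = 0: 0.00347H* = 0.197, so H* = 56.8.
From dB/dt = 0: 1.44(1 - B*/1170) = 0.00429·56.8, giving B* = 1170·(1 - 0.169) = 972.
From dH/dt = 0: 0.00102·972 - 0.236 = 0.00938C*, so C* = 0.756/0.00938 = 80.5.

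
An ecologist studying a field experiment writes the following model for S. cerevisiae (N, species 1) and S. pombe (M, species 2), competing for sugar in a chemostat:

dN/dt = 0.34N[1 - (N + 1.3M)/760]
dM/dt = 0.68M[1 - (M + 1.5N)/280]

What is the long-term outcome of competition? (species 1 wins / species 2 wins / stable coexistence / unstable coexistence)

species 1 excludes species 2

Compare the nullcline intercepts: K1/α12 = 760/1.3 = 585 > K2 = 280; K2/α21 = 280/1.5 = 187 < K1 = 760.
Since the inequalities point opposite ways, species 1 can invade but species 2 cannot.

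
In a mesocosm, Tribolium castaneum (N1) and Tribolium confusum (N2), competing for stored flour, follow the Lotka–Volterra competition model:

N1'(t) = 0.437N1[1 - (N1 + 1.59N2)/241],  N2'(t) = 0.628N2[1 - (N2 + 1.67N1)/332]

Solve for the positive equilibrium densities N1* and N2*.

Setting both brackets to zero gives the nullclines N1 + 1.59N2 = 241 and 1.67N1 + N2 = 332.
Substituting N2 = 332 - 1.67N1 into the first: N1(1 - 1.59·1.67) = 241 - 1.59·332.
So N1* = -287/-1.66 = 173, and then N2* = 332 - 1.67·173 = 42.6.

N1* ≈ 173, N2* ≈ 42.6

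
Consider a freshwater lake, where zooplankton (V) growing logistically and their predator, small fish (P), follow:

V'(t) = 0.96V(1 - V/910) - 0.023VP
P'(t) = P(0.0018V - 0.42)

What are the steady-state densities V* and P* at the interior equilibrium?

V* ≈ 233, P* ≈ 31

From dP/dt = 0 with P > 0: 0.0018V* = 0.42, so V* = 233.
Substitute into dV/dt = 0: 0.96(1 - 233/910) = 0.023P*.
The bracket is 0.744, giving P* = 0.714/0.023 = 31.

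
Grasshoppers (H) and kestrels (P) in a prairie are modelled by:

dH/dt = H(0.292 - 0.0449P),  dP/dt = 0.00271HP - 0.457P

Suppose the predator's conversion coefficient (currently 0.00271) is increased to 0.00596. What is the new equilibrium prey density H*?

At the interior fixed point, setting dP/dt = 0 with P > 0 fixes H* = (predator death rate)/(HP coefficient) — independent of the other coefficients.
With the change, H* = 0.457/0.00596 = 76.7; it falls from 169.

H* ≈ 76.7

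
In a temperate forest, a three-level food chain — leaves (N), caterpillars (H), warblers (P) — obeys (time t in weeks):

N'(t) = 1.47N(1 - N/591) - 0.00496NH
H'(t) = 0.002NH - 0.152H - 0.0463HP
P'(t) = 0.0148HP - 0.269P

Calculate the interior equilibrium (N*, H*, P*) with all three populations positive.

From dP/dt = 0: 0.0148H* = 0.269, so H* = 18.2.
From dN/dt = 0: 1.47(1 - N*/591) = 0.00496·18.2, giving N* = 591·(1 - 0.0613) = 555.
From dH/dt = 0: 0.002·555 - 0.152 = 0.0463P*, so P* = 0.958/0.0463 = 20.7.

N* ≈ 555, H* ≈ 18.2, P* ≈ 20.7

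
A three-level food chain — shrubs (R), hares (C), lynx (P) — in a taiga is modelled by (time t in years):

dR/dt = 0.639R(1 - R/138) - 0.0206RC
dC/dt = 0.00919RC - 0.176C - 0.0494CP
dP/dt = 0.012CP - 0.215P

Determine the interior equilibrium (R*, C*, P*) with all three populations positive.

R* ≈ 58.3, C* ≈ 17.9, P* ≈ 7.28

From dP/dt = 0: 0.012C* = 0.215, so C* = 17.9.
From dR/dt = 0: 0.639(1 - R*/138) = 0.0206·17.9, giving R* = 138·(1 - 0.578) = 58.3.
From dC/dt = 0: 0.00919·58.3 - 0.176 = 0.0494P*, so P* = 0.36/0.0494 = 7.28.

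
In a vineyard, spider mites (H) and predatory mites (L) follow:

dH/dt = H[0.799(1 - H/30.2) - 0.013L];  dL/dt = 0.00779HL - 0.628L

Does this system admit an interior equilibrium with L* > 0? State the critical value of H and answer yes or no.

The predator equation gives dL/dt > 0 only when H > 0.628/0.00779 = 80.6.
Without the predator, H → K = 30.2. Since 30.2 < 80.6, the predator cannot invade.

Threshold H = 80.6; K < 80.6, so no, the predator goes extinct.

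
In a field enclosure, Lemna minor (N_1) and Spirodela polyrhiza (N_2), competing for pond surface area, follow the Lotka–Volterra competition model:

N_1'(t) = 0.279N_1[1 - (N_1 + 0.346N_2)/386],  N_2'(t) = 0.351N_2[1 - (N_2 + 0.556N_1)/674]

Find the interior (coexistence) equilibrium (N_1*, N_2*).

Setting both brackets to zero gives the nullclines N_1 + 0.346N_2 = 386 and 0.556N_1 + N_2 = 674.
Substituting N_2 = 674 - 0.556N_1 into the first: N_1(1 - 0.346·0.556) = 386 - 0.346·674.
So N_1* = 153/0.808 = 189, and then N_2* = 674 - 0.556·189 = 569.

N_1* ≈ 189, N_2* ≈ 569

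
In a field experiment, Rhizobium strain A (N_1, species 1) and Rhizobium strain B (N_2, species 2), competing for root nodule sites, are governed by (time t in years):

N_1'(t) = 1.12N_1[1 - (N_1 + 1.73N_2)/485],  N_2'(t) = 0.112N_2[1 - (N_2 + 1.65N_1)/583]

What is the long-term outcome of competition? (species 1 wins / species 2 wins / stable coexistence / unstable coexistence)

Compare the nullcline intercepts: K1/α12 = 485/1.73 = 280 < K2 = 583; K2/α21 = 583/1.65 = 353 < K1 = 485.
Since both are reversed, neither can invade when rare; the interior point is a saddle.

unstable coexistence (outcome depends on initial conditions)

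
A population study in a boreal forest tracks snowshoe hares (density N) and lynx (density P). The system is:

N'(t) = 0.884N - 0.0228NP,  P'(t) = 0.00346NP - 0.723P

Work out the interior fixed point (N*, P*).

Set dP/dt = 0 with P > 0: 0.00346N - 0.723 = 0, so N* = 0.723/0.00346 = 209.
Set dN/dt = 0 with N > 0: 0.884 - 0.0228P = 0, so P* = 0.884/0.0228 = 38.8.

N* ≈ 209, P* ≈ 38.8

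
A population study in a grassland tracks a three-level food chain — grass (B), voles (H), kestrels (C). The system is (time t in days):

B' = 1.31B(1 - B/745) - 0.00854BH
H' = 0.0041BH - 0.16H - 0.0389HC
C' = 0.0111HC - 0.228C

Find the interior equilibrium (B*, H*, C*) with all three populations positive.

From dC/dt = 0: 0.0111H* = 0.228, so H* = 20.5.
From dB/dt = 0: 1.31(1 - B*/745) = 0.00854·20.5, giving B* = 745·(1 - 0.134) = 645.
From dH/dt = 0: 0.0041·645 - 0.16 = 0.0389C*, so C* = 2.49/0.0389 = 63.9.

B* ≈ 645, H* ≈ 20.5, C* ≈ 63.9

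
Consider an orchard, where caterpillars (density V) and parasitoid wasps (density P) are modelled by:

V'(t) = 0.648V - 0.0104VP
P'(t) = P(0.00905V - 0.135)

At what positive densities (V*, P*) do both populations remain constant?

V* ≈ 14.9, P* ≈ 62.3

Set dP/dt = 0 with P > 0: 0.00905V - 0.135 = 0, so V* = 0.135/0.00905 = 14.9.
Set dV/dt = 0 with V > 0: 0.648 - 0.0104P = 0, so P* = 0.648/0.0104 = 62.3.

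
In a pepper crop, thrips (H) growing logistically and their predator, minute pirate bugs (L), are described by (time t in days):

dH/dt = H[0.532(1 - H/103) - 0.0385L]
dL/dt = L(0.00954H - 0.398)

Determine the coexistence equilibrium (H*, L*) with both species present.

H* ≈ 41.7, L* ≈ 8.22

From dL/dt = 0 with L > 0: 0.00954H* = 0.398, so H* = 41.7.
Substitute into dH/dt = 0: 0.532(1 - 41.7/103) = 0.0385L*.
The bracket is 0.595, giving L* = 0.317/0.0385 = 8.22.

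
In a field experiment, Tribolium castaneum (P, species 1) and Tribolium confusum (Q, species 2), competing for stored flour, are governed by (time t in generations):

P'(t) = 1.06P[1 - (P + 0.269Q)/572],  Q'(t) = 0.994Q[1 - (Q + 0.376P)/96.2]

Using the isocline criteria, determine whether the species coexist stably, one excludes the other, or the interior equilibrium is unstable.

species 1 excludes species 2

Compare the nullcline intercepts: K1/α12 = 572/0.269 = 2130 > K2 = 96.2; K2/α21 = 96.2/0.376 = 256 < K1 = 572.
Since the inequalities point opposite ways, species 1 can invade but species 2 cannot.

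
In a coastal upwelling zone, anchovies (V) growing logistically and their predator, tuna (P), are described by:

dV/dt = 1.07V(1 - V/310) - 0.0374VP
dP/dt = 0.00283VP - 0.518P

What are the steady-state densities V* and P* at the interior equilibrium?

V* ≈ 183, P* ≈ 11.7

From dP/dt = 0 with P > 0: 0.00283V* = 0.518, so V* = 183.
Substitute into dV/dt = 0: 1.07(1 - 183/310) = 0.0374P*.
The bracket is 0.41, giving P* = 0.438/0.0374 = 11.7.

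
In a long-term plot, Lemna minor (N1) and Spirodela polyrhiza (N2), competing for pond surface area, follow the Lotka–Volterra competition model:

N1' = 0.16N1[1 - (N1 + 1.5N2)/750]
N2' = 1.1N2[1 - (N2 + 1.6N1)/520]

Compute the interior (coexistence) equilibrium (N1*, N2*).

Setting both brackets to zero gives the nullclines N1 + 1.5N2 = 750 and 1.6N1 + N2 = 520.
Substituting N2 = 520 - 1.6N1 into the first: N1(1 - 1.5·1.6) = 750 - 1.5·520.
So N1* = -30/-1.4 = 21.4, and then N2* = 520 - 1.6·21.4 = 486.

N1* ≈ 21.4, N2* ≈ 486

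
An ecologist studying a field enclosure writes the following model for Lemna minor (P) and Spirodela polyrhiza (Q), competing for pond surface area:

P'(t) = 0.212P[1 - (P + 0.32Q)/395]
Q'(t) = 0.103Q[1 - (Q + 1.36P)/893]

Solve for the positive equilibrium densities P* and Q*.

Setting both brackets to zero gives the nullclines P + 0.32Q = 395 and 1.36P + Q = 893.
Substituting Q = 893 - 1.36P into the first: P(1 - 0.32·1.36) = 395 - 0.32·893.
So P* = 109/0.565 = 193, and then Q* = 893 - 1.36·193 = 630.

P* ≈ 193, Q* ≈ 630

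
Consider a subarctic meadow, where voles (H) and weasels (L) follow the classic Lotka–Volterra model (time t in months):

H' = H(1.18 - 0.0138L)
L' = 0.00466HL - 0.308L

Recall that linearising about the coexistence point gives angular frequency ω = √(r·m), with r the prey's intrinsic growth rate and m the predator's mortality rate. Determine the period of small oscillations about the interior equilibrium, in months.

T ≈ 10.4 months

Here r = 1.18 and m = 0.308, so r·m = 0.363.
ω = √0.363 = 0.603 per month, hence T = 2π/ω ≈ 10.4 months.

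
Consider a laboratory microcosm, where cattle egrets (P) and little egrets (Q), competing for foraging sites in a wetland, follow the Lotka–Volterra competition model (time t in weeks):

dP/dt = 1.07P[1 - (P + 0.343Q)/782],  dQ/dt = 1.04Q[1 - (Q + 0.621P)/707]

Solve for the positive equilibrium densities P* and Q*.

P* ≈ 686, Q* ≈ 281

Setting both brackets to zero gives the nullclines P + 0.343Q = 782 and 0.621P + Q = 707.
Substituting Q = 707 - 0.621P into the first: P(1 - 0.343·0.621) = 782 - 0.343·707.
So P* = 539/0.787 = 686, and then Q* = 707 - 0.621·686 = 281.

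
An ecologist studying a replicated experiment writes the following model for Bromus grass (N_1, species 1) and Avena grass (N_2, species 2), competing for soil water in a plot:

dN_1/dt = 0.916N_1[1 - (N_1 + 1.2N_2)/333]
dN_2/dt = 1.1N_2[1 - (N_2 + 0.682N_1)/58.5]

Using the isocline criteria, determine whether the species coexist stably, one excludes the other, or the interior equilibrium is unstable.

species 1 excludes species 2

Compare the nullcline intercepts: K1/α12 = 333/1.2 = 278 > K2 = 58.5; K2/α21 = 58.5/0.682 = 85.8 < K1 = 333.
Since the inequalities point opposite ways, species 1 can invade but species 2 cannot.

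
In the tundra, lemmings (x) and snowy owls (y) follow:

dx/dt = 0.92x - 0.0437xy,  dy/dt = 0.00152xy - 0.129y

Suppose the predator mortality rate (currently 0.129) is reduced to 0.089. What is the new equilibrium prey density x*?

x* ≈ 58.6

At the interior fixed point, setting dy/dt = 0 with y > 0 fixes x* = (predator death rate)/(xy coefficient) — independent of the other coefficients.
With the change, x* = 0.089/0.00152 = 58.6; it falls from 84.9.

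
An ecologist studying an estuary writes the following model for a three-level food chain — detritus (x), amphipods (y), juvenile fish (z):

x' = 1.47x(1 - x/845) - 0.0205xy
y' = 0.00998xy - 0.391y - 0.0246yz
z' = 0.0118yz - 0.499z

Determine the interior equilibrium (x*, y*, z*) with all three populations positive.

From dz/dt = 0: 0.0118y* = 0.499, so y* = 42.3.
From dx/dt = 0: 1.47(1 - x*/845) = 0.0205·42.3, giving x* = 845·(1 - 0.59) = 347.
From dy/dt = 0: 0.00998·347 - 0.391 = 0.0246z*, so z* = 3.07/0.0246 = 125.

x* ≈ 347, y* ≈ 42.3, z* ≈ 125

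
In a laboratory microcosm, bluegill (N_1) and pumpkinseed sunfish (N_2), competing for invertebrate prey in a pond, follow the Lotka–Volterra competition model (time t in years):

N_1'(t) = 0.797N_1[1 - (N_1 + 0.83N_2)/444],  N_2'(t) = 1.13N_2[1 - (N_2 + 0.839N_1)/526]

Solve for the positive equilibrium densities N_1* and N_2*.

N_1* ≈ 24.4, N_2* ≈ 505

Setting both brackets to zero gives the nullclines N_1 + 0.83N_2 = 444 and 0.839N_1 + N_2 = 526.
Substituting N_2 = 526 - 0.839N_1 into the first: N_1(1 - 0.83·0.839) = 444 - 0.83·526.
So N_1* = 7.42/0.304 = 24.4, and then N_2* = 526 - 0.839·24.4 = 505.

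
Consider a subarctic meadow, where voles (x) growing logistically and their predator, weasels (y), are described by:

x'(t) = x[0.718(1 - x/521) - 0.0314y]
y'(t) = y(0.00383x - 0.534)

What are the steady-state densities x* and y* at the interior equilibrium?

x* ≈ 139, y* ≈ 16.7

From dy/dt = 0 with y > 0: 0.00383x* = 0.534, so x* = 139.
Substitute into dx/dt = 0: 0.718(1 - 139/521) = 0.0314y*.
The bracket is 0.732, giving y* = 0.526/0.0314 = 16.7.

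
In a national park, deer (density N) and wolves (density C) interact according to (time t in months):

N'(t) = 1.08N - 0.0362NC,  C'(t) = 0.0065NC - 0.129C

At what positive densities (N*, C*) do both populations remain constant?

Set dC/dt = 0 with C > 0: 0.0065N - 0.129 = 0, so N* = 0.129/0.0065 = 19.8.
Set dN/dt = 0 with N > 0: 1.08 - 0.0362C = 0, so C* = 1.08/0.0362 = 29.8.

N* ≈ 19.8, C* ≈ 29.8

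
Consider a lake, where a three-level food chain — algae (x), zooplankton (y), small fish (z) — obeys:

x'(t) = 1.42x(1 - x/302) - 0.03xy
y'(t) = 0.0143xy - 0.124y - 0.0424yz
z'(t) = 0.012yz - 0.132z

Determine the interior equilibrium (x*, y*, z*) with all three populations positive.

x* ≈ 232, y* ≈ 11, z* ≈ 75.3

From dz/dt = 0: 0.012y* = 0.132, so y* = 11.
From dx/dt = 0: 1.42(1 - x*/302) = 0.03·11, giving x* = 302·(1 - 0.232) = 232.
From dy/dt = 0: 0.0143·232 - 0.124 = 0.0424z*, so z* = 3.19/0.0424 = 75.3.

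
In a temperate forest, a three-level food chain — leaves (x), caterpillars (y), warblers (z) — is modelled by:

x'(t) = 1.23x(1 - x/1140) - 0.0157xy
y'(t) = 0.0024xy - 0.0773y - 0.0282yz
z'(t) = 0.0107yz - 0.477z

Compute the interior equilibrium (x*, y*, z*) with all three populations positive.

x* ≈ 491, y* ≈ 44.6, z* ≈ 39.1

From dz/dt = 0: 0.0107y* = 0.477, so y* = 44.6.
From dx/dt = 0: 1.23(1 - x*/1140) = 0.0157·44.6, giving x* = 1140·(1 - 0.569) = 491.
From dy/dt = 0: 0.0024·491 - 0.0773 = 0.0282z*, so z* = 1.1/0.0282 = 39.1.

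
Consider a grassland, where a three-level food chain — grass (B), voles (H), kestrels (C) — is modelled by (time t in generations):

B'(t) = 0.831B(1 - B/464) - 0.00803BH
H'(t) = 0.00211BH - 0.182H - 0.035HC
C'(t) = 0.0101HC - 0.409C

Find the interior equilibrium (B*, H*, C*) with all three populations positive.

From dC/dt = 0: 0.0101H* = 0.409, so H* = 40.5.
From dB/dt = 0: 0.831(1 - B*/464) = 0.00803·40.5, giving B* = 464·(1 - 0.391) = 282.
From dH/dt = 0: 0.00211·282 - 0.182 = 0.035C*, so C* = 0.414/0.035 = 11.8.

B* ≈ 282, H* ≈ 40.5, C* ≈ 11.8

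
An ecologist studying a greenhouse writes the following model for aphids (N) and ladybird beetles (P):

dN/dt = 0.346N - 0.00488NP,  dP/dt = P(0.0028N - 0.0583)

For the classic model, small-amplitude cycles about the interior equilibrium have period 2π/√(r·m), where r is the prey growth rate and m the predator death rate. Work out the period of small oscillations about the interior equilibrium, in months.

Here r = 0.346 and m = 0.0583, so r·m = 0.0202.
ω = √0.0202 = 0.142 per month, hence T = 2π/ω ≈ 44.2 months.

T ≈ 44.2 months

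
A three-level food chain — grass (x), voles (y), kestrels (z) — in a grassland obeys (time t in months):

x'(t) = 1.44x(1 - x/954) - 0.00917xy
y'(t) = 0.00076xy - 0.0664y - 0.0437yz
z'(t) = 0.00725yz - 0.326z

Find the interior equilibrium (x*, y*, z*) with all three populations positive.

From dz/dt = 0: 0.00725y* = 0.326, so y* = 45.
From dx/dt = 0: 1.44(1 - x*/954) = 0.00917·45, giving x* = 954·(1 - 0.286) = 681.
From dy/dt = 0: 0.00076·681 - 0.0664 = 0.0437z*, so z* = 0.451/0.0437 = 10.3.

x* ≈ 681, y* ≈ 45, z* ≈ 10.3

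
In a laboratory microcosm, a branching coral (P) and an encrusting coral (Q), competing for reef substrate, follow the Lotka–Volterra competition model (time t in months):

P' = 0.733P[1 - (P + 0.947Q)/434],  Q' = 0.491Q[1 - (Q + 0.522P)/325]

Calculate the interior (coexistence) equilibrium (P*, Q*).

Setting both brackets to zero gives the nullclines P + 0.947Q = 434 and 0.522P + Q = 325.
Substituting Q = 325 - 0.522P into the first: P(1 - 0.947·0.522) = 434 - 0.947·325.
So P* = 126/0.506 = 250, and then Q* = 325 - 0.522·250 = 195.

P* ≈ 250, Q* ≈ 195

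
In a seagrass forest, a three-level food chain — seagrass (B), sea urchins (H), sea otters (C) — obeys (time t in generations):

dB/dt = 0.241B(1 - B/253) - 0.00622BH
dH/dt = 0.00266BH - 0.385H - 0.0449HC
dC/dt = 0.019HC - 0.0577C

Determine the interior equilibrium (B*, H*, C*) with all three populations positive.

From dC/dt = 0: 0.019H* = 0.0577, so H* = 3.04.
From dB/dt = 0: 0.241(1 - B*/253) = 0.00622·3.04, giving B* = 253·(1 - 0.0784) = 233.
From dH/dt = 0: 0.00266·233 - 0.385 = 0.0449C*, so C* = 0.235/0.0449 = 5.24.

B* ≈ 233, H* ≈ 3.04, C* ≈ 5.24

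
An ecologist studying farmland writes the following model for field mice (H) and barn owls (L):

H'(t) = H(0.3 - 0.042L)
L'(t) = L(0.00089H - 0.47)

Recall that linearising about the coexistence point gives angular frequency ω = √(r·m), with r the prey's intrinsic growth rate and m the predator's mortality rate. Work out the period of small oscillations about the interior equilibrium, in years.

T ≈ 16.7 years

Here r = 0.3 and m = 0.47, so r·m = 0.141.
ω = √0.141 = 0.375 per year, hence T = 2π/ω ≈ 16.7 years.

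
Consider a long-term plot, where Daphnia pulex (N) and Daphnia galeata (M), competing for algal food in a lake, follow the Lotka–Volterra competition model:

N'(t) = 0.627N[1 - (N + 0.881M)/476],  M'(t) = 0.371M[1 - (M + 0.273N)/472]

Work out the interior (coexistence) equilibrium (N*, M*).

N* ≈ 79.2, M* ≈ 450

Setting both brackets to zero gives the nullclines N + 0.881M = 476 and 0.273N + M = 472.
Substituting M = 472 - 0.273N into the first: N(1 - 0.881·0.273) = 476 - 0.881·472.
So N* = 60.2/0.759 = 79.2, and then M* = 472 - 0.273·79.2 = 450.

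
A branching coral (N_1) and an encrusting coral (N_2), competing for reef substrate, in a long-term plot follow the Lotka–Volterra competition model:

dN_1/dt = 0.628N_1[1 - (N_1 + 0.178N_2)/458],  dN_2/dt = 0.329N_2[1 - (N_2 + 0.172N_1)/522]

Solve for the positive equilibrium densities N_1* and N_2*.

Setting both brackets to zero gives the nullclines N_1 + 0.178N_2 = 458 and 0.172N_1 + N_2 = 522.
Substituting N_2 = 522 - 0.172N_1 into the first: N_1(1 - 0.178·0.172) = 458 - 0.178·522.
So N_1* = 365/0.969 = 377, and then N_2* = 522 - 0.172·377 = 457.

N_1* ≈ 377, N_2* ≈ 457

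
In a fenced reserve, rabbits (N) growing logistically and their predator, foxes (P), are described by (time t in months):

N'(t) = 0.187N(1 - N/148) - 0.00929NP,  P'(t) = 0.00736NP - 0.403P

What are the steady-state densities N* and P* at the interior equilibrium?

From dP/dt = 0 with P > 0: 0.00736N* = 0.403, so N* = 54.8.
Substitute into dN/dt = 0: 0.187(1 - 54.8/148) = 0.00929P*.
The bracket is 0.63, giving P* = 0.118/0.00929 = 12.7.

N* ≈ 54.8, P* ≈ 12.7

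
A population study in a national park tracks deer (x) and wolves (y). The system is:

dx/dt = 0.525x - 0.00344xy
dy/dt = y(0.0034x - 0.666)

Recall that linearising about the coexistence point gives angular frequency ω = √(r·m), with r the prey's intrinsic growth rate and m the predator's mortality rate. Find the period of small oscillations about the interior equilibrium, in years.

Here r = 0.525 and m = 0.666, so r·m = 0.35.
ω = √0.35 = 0.591 per year, hence T = 2π/ω ≈ 10.6 years.

T ≈ 10.6 years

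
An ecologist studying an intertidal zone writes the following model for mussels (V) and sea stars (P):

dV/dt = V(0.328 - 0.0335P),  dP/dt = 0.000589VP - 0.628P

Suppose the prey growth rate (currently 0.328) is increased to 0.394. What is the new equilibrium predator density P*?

At the interior fixed point, setting dV/dt = 0 with V > 0 fixes P* = (prey growth rate)/(VP coefficient) — independent of the other coefficients.
With the change, P* = 0.394/0.0335 = 11.8; it rises from 9.79.

P* ≈ 11.8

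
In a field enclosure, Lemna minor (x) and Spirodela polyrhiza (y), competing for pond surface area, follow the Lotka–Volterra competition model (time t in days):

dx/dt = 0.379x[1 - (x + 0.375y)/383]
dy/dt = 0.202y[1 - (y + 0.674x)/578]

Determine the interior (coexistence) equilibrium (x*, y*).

x* ≈ 222, y* ≈ 428

Setting both brackets to zero gives the nullclines x + 0.375y = 383 and 0.674x + y = 578.
Substituting y = 578 - 0.674x into the first: x(1 - 0.375·0.674) = 383 - 0.375·578.
So x* = 166/0.747 = 222, and then y* = 578 - 0.674·222 = 428.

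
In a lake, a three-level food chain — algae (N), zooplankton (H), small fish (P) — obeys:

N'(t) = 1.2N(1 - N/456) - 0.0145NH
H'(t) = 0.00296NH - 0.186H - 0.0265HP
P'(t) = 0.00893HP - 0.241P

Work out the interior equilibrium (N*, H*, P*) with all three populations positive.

From dP/dt = 0: 0.00893H* = 0.241, so H* = 27.
From dN/dt = 0: 1.2(1 - N*/456) = 0.0145·27, giving N* = 456·(1 - 0.326) = 307.
From dH/dt = 0: 0.00296·307 - 0.186 = 0.0265P*, so P* = 0.724/0.0265 = 27.3.

N* ≈ 307, H* ≈ 27, P* ≈ 27.3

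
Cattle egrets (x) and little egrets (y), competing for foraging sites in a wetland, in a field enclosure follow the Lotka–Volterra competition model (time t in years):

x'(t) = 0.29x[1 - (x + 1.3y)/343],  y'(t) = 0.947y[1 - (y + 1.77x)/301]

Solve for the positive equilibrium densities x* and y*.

x* ≈ 37.1, y* ≈ 235

Setting both brackets to zero gives the nullclines x + 1.3y = 343 and 1.77x + y = 301.
Substituting y = 301 - 1.77x into the first: x(1 - 1.3·1.77) = 343 - 1.3·301.
So x* = -48.3/-1.3 = 37.1, and then y* = 301 - 1.77·37.1 = 235.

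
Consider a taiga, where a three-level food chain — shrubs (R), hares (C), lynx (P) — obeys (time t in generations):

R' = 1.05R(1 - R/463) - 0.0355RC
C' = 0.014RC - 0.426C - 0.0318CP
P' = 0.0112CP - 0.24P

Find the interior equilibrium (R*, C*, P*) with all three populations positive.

From dP/dt = 0: 0.0112C* = 0.24, so C* = 21.4.
From dR/dt = 0: 1.05(1 - R*/463) = 0.0355·21.4, giving R* = 463·(1 - 0.724) = 128.
From dC/dt = 0: 0.014·128 - 0.426 = 0.0318P*, so P* = 1.36/0.0318 = 42.8.

R* ≈ 128, C* ≈ 21.4, P* ≈ 42.8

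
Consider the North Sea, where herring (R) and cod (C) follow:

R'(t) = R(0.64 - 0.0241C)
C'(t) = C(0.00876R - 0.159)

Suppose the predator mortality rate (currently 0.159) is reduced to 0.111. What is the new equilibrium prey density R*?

R* ≈ 12.7

At the interior fixed point, setting dC/dt = 0 with C > 0 fixes R* = (predator death rate)/(RC coefficient) — independent of the other coefficients.
With the change, R* = 0.111/0.00876 = 12.7; it falls from 18.2.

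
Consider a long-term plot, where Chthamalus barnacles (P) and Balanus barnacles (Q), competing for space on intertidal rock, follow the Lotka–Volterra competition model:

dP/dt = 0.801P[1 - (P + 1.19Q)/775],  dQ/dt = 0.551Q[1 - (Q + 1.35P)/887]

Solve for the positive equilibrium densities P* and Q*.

P* ≈ 463, Q* ≈ 263

Setting both brackets to zero gives the nullclines P + 1.19Q = 775 and 1.35P + Q = 887.
Substituting Q = 887 - 1.35P into the first: P(1 - 1.19·1.35) = 775 - 1.19·887.
So P* = -281/-0.607 = 463, and then Q* = 887 - 1.35·463 = 263.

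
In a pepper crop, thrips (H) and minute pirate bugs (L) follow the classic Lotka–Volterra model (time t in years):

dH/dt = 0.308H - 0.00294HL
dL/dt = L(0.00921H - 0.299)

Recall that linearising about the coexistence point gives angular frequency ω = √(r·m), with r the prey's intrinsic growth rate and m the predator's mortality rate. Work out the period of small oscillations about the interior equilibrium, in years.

T ≈ 20.7 years

Here r = 0.308 and m = 0.299, so r·m = 0.0921.
ω = √0.0921 = 0.303 per year, hence T = 2π/ω ≈ 20.7 years.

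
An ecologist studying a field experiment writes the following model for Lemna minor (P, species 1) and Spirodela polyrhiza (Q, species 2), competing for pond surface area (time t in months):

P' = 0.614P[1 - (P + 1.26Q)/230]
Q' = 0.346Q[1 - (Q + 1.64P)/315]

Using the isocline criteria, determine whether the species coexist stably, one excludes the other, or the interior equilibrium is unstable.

Compare the nullcline intercepts: K1/α12 = 230/1.26 = 183 < K2 = 315; K2/α21 = 315/1.64 = 192 < K1 = 230.
Since both are reversed, neither can invade when rare; the interior point is a saddle.

unstable coexistence (outcome depends on initial conditions)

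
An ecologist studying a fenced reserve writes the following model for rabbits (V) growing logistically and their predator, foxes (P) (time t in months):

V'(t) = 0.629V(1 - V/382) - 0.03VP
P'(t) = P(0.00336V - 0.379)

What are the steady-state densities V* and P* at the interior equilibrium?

V* ≈ 113, P* ≈ 14.8

From dP/dt = 0 with P > 0: 0.00336V* = 0.379, so V* = 113.
Substitute into dV/dt = 0: 0.629(1 - 113/382) = 0.03P*.
The bracket is 0.705, giving P* = 0.443/0.03 = 14.8.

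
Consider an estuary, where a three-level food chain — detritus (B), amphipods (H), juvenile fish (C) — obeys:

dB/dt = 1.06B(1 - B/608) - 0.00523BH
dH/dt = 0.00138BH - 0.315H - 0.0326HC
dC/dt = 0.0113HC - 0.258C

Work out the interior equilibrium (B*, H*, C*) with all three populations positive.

From dC/dt = 0: 0.0113H* = 0.258, so H* = 22.8.
From dB/dt = 0: 1.06(1 - B*/608) = 0.00523·22.8, giving B* = 608·(1 - 0.113) = 540.
From dH/dt = 0: 0.00138·540 - 0.315 = 0.0326C*, so C* = 0.43/0.0326 = 13.2.

B* ≈ 540, H* ≈ 22.8, C* ≈ 13.2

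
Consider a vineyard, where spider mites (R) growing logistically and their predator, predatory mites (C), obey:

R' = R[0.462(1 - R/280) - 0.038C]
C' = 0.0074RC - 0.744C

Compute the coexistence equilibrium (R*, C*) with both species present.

From dC/dt = 0 with C > 0: 0.0074R* = 0.744, so R* = 101.
Substitute into dR/dt = 0: 0.462(1 - 101/280) = 0.038C*.
The bracket is 0.641, giving C* = 0.296/0.038 = 7.79.

R* ≈ 101, C* ≈ 7.79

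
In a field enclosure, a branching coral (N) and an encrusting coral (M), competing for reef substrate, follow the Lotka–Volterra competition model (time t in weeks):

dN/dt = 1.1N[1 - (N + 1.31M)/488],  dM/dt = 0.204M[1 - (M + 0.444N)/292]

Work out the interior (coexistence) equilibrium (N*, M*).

Setting both brackets to zero gives the nullclines N + 1.31M = 488 and 0.444N + M = 292.
Substituting M = 292 - 0.444N into the first: N(1 - 1.31·0.444) = 488 - 1.31·292.
So N* = 105/0.418 = 252, and then M* = 292 - 0.444·252 = 180.

N* ≈ 252, M* ≈ 180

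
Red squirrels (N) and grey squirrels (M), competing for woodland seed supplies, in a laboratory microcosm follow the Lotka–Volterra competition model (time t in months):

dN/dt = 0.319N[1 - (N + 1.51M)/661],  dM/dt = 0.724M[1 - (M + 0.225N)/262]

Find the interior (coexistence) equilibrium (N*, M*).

Setting both brackets to zero gives the nullclines N + 1.51M = 661 and 0.225N + M = 262.
Substituting M = 262 - 0.225N into the first: N(1 - 1.51·0.225) = 661 - 1.51·262.
So N* = 265/0.66 = 402, and then M* = 262 - 0.225·402 = 172.

N* ≈ 402, M* ≈ 172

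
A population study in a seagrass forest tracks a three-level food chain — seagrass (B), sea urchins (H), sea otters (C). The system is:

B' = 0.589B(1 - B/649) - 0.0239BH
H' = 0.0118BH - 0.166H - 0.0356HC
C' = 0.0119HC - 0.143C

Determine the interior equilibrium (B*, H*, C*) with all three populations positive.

B* ≈ 333, H* ≈ 12, C* ≈ 106

From dC/dt = 0: 0.0119H* = 0.143, so H* = 12.
From dB/dt = 0: 0.589(1 - B*/649) = 0.0239·12, giving B* = 649·(1 - 0.488) = 333.
From dH/dt = 0: 0.0118·333 - 0.166 = 0.0356C*, so C* = 3.76/0.0356 = 106.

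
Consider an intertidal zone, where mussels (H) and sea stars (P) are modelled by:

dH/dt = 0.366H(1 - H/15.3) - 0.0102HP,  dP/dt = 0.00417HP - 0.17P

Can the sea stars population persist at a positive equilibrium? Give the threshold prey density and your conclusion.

The predator equation gives dP/dt > 0 only when H > 0.17/0.00417 = 40.8.
Without the predator, H → K = 15.3. Since 15.3 < 40.8, the predator cannot invade.

Threshold H = 40.8; K < 40.8, so no, the predator goes extinct.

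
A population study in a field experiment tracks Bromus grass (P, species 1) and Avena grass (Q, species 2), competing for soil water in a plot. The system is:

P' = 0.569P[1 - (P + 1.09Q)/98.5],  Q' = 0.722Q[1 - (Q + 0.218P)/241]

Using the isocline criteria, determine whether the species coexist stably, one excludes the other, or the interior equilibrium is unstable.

species 2 excludes species 1

Compare the nullcline intercepts: K1/α12 = 98.5/1.09 = 90.4 < K2 = 241; K2/α21 = 241/0.218 = 1110 > K1 = 98.5.
Since the inequalities point opposite ways, species 2 can invade but species 1 cannot.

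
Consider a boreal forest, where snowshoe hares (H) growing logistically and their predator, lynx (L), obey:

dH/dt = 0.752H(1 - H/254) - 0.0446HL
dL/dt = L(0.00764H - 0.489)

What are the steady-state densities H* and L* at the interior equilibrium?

From dL/dt = 0 with L > 0: 0.00764H* = 0.489, so H* = 64.
Substitute into dH/dt = 0: 0.752(1 - 64/254) = 0.0446L*.
The bracket is 0.748, giving L* = 0.563/0.0446 = 12.6.

H* ≈ 64, L* ≈ 12.6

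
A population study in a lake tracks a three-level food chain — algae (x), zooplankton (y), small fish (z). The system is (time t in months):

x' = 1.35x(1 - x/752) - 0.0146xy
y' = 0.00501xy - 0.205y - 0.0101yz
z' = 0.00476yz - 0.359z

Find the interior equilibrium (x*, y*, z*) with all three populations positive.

x* ≈ 139, y* ≈ 75.4, z* ≈ 48.5

From dz/dt = 0: 0.00476y* = 0.359, so y* = 75.4.
From dx/dt = 0: 1.35(1 - x*/752) = 0.0146·75.4, giving x* = 752·(1 - 0.816) = 139.
From dy/dt = 0: 0.00501·139 - 0.205 = 0.0101z*, so z* = 0.49/0.0101 = 48.5.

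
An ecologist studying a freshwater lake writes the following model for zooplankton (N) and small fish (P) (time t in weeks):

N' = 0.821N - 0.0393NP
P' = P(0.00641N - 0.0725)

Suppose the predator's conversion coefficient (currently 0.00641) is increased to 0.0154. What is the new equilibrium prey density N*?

At the interior fixed point, setting dP/dt = 0 with P > 0 fixes N* = (predator death rate)/(NP coefficient) — independent of the other coefficients.
With the change, N* = 0.0725/0.0154 = 4.71; it falls from 11.3.

N* ≈ 4.71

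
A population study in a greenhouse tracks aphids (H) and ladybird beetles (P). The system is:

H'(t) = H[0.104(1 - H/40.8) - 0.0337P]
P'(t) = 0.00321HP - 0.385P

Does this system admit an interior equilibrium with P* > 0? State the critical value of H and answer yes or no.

The predator equation gives dP/dt > 0 only when H > 0.385/0.00321 = 120.
Without the predator, H → K = 40.8. Since 40.8 < 120, the predator cannot invade.

Threshold H = 120; K < 120, so no, the predator goes extinct.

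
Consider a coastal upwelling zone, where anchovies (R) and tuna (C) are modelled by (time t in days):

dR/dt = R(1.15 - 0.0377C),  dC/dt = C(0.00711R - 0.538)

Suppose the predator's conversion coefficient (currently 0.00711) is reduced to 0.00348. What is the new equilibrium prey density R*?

At the interior fixed point, setting dC/dt = 0 with C > 0 fixes R* = (predator death rate)/(RC coefficient) — independent of the other coefficients.
With the change, R* = 0.538/0.00348 = 155; it rises from 75.7.

R* ≈ 155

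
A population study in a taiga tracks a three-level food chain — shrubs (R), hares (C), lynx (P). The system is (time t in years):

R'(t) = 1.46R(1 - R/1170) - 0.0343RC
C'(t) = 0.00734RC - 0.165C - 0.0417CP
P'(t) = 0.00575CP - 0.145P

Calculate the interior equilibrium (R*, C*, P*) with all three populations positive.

From dP/dt = 0: 0.00575C* = 0.145, so C* = 25.2.
From dR/dt = 0: 1.46(1 - R*/1170) = 0.0343·25.2, giving R* = 1170·(1 - 0.592) = 477.
From dC/dt = 0: 0.00734·477 - 0.165 = 0.0417P*, so P* = 3.34/0.0417 = 80.

R* ≈ 477, C* ≈ 25.2, P* ≈ 80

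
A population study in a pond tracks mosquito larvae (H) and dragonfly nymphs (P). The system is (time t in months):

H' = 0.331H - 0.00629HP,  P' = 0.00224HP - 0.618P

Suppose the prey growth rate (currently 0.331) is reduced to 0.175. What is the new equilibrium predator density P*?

P* ≈ 27.8

At the interior fixed point, setting dH/dt = 0 with H > 0 fixes P* = (prey growth rate)/(HP coefficient) — independent of the other coefficients.
With the change, P* = 0.175/0.00629 = 27.8; it falls from 52.6.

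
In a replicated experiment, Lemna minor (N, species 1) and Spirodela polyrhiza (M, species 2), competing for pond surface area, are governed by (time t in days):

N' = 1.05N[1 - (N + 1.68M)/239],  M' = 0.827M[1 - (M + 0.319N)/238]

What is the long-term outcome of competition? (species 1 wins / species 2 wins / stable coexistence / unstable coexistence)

species 2 excludes species 1

Compare the nullcline intercepts: K1/α12 = 239/1.68 = 142 < K2 = 238; K2/α21 = 238/0.319 = 746 > K1 = 239.
Since the inequalities point opposite ways, species 2 can invade but species 1 cannot.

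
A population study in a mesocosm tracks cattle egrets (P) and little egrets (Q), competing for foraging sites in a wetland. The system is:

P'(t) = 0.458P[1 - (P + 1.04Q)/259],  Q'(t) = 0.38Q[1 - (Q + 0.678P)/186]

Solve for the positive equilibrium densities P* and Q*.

P* ≈ 222, Q* ≈ 35.3

Setting both brackets to zero gives the nullclines P + 1.04Q = 259 and 0.678P + Q = 186.
Substituting Q = 186 - 0.678P into the first: P(1 - 1.04·0.678) = 259 - 1.04·186.
So P* = 65.6/0.295 = 222, and then Q* = 186 - 0.678·222 = 35.3.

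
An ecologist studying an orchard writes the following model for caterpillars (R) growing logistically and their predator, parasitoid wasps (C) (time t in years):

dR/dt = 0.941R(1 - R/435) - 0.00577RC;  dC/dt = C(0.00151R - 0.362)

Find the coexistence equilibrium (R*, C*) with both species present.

R* ≈ 240, C* ≈ 73.2

From dC/dt = 0 with C > 0: 0.00151R* = 0.362, so R* = 240.
Substitute into dR/dt = 0: 0.941(1 - 240/435) = 0.00577C*.
The bracket is 0.449, giving C* = 0.422/0.00577 = 73.2.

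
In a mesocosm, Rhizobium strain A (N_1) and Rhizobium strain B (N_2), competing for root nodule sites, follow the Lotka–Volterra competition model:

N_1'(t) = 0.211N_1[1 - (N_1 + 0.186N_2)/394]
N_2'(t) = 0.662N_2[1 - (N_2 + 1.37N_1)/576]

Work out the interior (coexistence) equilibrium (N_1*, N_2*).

N_1* ≈ 385, N_2* ≈ 48.6

Setting both brackets to zero gives the nullclines N_1 + 0.186N_2 = 394 and 1.37N_1 + N_2 = 576.
Substituting N_2 = 576 - 1.37N_1 into the first: N_1(1 - 0.186·1.37) = 394 - 0.186·576.
So N_1* = 287/0.745 = 385, and then N_2* = 576 - 1.37·385 = 48.6.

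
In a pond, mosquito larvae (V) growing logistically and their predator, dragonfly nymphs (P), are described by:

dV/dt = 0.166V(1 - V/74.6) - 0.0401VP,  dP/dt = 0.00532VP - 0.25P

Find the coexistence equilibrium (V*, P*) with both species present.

V* ≈ 47, P* ≈ 1.53

From dP/dt = 0 with P > 0: 0.00532V* = 0.25, so V* = 47.
Substitute into dV/dt = 0: 0.166(1 - 47/74.6) = 0.0401P*.
The bracket is 0.37, giving P* = 0.0614/0.0401 = 1.53.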